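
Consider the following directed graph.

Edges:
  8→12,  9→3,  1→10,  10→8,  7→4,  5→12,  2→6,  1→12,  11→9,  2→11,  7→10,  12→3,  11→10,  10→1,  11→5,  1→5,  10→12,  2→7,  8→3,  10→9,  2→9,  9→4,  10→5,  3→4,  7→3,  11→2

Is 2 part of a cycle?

Yes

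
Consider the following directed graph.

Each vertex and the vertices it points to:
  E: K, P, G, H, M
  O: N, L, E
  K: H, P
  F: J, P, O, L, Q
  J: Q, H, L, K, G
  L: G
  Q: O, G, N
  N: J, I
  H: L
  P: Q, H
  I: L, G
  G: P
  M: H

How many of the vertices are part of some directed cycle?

12

A vertex is on a directed cycle iff it belongs to a strongly connected component of size ≥ 2 (or has a self-loop).
The vertices on cycles are {E, G, H, I, J, K, L, M, N, O, P, Q} — 12 in total.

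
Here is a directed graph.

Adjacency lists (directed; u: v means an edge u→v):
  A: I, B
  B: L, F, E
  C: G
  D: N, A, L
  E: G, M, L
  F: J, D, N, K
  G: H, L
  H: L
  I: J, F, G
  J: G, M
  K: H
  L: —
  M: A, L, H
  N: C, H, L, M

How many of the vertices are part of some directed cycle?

9

A vertex is on a directed cycle iff it belongs to a strongly connected component of size ≥ 2 (or has a self-loop).
The vertices on cycles are {A, B, D, E, F, I, J, M, N} — 9 in total.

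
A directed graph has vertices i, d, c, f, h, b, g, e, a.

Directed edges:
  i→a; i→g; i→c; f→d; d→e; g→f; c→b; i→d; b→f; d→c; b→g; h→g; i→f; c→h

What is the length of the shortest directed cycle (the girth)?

4

For each vertex v, BFS finds the shortest path from v back to v.
The shortest such closed walk is d → c → b → f → d, length 4.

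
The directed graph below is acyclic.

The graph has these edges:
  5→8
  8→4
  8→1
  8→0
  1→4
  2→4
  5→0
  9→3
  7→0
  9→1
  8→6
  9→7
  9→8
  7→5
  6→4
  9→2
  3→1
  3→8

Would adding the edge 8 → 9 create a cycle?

Yes

Adding 8→9 creates a cycle iff 9 can already reach 8.
Path from 9: 9 → 8.
So 9 → … → 8 → 9 is a cycle.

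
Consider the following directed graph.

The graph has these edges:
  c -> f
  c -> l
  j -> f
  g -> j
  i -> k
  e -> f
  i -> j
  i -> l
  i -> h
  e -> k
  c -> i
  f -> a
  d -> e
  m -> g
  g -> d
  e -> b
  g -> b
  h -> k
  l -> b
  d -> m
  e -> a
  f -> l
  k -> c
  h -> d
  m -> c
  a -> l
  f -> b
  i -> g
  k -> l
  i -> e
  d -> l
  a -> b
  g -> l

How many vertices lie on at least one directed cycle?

8

A vertex is on a directed cycle iff it belongs to a strongly connected component of size ≥ 2 (or has a self-loop).
The vertices on cycles are {c, d, e, g, h, i, k, m} — 8 in total.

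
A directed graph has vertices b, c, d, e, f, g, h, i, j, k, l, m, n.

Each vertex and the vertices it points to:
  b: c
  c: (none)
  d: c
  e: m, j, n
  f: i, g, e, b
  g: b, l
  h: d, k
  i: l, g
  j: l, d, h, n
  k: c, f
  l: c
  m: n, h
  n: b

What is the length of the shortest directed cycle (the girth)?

For each vertex v, BFS finds the shortest path from v back to v.
The shortest such closed walk is f → e → m → h → k → f, length 5.

5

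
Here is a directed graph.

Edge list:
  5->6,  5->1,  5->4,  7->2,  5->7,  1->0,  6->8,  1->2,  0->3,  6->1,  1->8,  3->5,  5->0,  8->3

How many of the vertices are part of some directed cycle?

A vertex is on a directed cycle iff it belongs to a strongly connected component of size ≥ 2 (or has a self-loop).
The vertices on cycles are {0, 1, 3, 5, 6, 8} — 6 in total.

6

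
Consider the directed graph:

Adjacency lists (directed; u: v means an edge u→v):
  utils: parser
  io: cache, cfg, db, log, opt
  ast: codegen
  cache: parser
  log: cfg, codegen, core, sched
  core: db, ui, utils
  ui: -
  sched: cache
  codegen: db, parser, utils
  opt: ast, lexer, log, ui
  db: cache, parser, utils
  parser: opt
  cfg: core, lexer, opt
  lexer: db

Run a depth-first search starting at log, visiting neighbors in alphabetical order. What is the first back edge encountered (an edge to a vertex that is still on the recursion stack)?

DFS from log (visiting neighbors in alphabetical order); mark gray on enter, black on exit:
log gray
  cfg gray
    core gray
      db gray
        cache gray
          parser gray
            opt gray
              ast gray
                codegen gray
                  codegen→db: db is gray → back edge
First back edge: codegen → db.

codegen→db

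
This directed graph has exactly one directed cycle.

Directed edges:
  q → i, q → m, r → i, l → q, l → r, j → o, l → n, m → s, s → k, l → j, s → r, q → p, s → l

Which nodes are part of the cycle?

DFS with gray/black marking from l:
l gray
  j gray
    o gray
    o black
  j black
  n gray
  n black
  r gray
    i gray
    i black
  r black
  q gray
    q→i: i black — skip
    m gray
      s gray
        s→r: r black — skip
        k gray
        k black
        s→l: l is gray → back edge
Back edge closes the cycle l → q → m → s → l; its vertices are {l, m, q, s}.

l, m, q, s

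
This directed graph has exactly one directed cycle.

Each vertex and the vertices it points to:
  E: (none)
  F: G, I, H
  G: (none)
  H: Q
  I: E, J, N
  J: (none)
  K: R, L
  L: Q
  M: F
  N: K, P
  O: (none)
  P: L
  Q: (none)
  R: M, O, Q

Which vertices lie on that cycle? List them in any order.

F, I, K, M, N, R

DFS with gray/black marking from F:
F gray
  G gray
  G black
  I gray
    E gray
    E black
    J gray
    J black
    N gray
      K gray
        R gray
          M gray
            M→F: F is gray → back edge
Back edge closes the cycle F → I → N → K → R → M → F; its vertices are {F, I, K, M, N, R}.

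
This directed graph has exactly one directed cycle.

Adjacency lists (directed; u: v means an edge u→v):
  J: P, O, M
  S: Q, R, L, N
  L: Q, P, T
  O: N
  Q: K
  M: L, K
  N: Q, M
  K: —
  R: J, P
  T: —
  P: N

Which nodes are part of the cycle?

DFS with gray/black marking from L:
L gray
  Q gray
    K gray
    K black
  Q black
  P gray
    N gray
      N→Q: Q black — skip
      M gray
        M→L: L is gray → back edge
Back edge closes the cycle L → P → N → M → L; its vertices are {L, M, N, P}.

L, M, N, P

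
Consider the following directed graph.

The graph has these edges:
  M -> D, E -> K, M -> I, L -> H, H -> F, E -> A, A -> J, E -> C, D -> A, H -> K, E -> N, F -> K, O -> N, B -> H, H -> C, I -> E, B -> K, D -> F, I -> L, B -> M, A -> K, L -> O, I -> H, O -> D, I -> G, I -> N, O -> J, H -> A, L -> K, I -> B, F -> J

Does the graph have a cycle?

DFS with white/gray/black marking, starting from D:
D gray
  F gray
    K gray
    K black
    J gray
    J black
  F black
  A gray
    A→J: J black — skip
    A→K: K black — skip
  A black
D black
B gray
  H gray
    H→F: F black — skip
    H→K: K black — skip
    H→A: A black — skip
    C gray
    C black
  H black
  M gray
    I gray
      N gray
      N black
      E gray
        E→A: A black — skip
        E→K: K black — skip
        E→C: C black — skip
        E→N: N black — skip
      E black
      I→H: H black — skip
      L gray
        L→H: H black — skip
        L→K: K black — skip
        O gray
          O→J: J black — skip
          O→D: D black — skip
          O→N: N black — skip
        O black
      L black
      G gray
      G black
      I→B: B is gray → back edge
Back edge found, so a cycle exists: B → M → I → B.

Yes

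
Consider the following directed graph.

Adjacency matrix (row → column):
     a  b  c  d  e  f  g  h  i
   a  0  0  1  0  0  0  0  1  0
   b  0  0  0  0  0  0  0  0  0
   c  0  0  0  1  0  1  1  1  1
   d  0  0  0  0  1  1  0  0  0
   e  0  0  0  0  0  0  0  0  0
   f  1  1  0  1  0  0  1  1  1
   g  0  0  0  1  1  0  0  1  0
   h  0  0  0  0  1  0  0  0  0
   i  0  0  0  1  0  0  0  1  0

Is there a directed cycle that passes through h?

No

h lies on a cycle iff there is a path from h back to itself.
Exploring from h, it never reaches itself; equivalently, its strongly connected component is a singleton.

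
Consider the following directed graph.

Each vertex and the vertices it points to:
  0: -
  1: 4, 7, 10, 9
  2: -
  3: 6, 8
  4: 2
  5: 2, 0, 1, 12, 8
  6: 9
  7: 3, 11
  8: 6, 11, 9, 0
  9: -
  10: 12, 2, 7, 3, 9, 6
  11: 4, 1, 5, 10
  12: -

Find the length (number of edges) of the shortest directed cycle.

For each vertex v, BFS finds the shortest path from v back to v.
The shortest such closed walk is 11 → 1 → 7 → 11, length 3.

3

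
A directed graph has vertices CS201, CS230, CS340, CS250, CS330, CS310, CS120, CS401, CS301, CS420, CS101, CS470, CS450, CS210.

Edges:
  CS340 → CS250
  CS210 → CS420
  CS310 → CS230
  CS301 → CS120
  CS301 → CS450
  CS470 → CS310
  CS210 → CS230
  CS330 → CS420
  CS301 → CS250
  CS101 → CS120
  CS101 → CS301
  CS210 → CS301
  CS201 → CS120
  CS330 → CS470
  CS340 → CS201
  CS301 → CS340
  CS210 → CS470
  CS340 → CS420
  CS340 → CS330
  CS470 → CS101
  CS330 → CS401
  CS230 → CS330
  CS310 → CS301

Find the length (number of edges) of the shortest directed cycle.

4

For each vertex v, BFS finds the shortest path from v back to v.
The shortest such closed walk is CS230 → CS330 → CS470 → CS310 → CS230, length 4.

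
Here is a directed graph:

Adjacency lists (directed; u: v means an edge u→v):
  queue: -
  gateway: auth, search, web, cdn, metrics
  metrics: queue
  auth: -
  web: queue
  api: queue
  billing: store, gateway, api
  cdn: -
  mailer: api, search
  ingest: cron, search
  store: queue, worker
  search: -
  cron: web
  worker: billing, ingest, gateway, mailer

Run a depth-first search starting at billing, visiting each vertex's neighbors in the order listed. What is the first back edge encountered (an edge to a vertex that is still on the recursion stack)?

worker→billing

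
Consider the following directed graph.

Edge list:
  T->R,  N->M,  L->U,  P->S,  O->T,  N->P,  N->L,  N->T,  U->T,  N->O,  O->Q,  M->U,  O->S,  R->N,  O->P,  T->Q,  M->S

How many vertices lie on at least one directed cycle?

A vertex is on a directed cycle iff it belongs to a strongly connected component of size ≥ 2 (or has a self-loop).
The vertices on cycles are {L, M, N, O, R, T, U} — 7 in total.

7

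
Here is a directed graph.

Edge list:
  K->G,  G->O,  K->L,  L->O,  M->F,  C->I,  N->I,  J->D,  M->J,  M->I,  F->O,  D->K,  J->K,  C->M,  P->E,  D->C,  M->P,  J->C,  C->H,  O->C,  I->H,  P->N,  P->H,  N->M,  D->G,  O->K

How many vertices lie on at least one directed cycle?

11

A vertex is on a directed cycle iff it belongs to a strongly connected component of size ≥ 2 (or has a self-loop).
The vertices on cycles are {C, D, F, G, J, K, L, M, N, O, P} — 11 in total.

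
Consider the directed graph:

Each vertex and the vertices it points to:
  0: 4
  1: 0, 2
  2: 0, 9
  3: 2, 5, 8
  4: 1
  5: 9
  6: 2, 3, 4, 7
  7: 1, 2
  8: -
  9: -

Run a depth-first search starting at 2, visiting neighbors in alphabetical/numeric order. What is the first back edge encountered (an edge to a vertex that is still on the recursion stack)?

DFS from 2 (visiting neighbors in alphabetical/numeric order); mark gray on enter, black on exit:
2 gray
  0 gray
    4 gray
      1 gray
        1→0: 0 is gray → back edge
First back edge: 1 → 0.

1->0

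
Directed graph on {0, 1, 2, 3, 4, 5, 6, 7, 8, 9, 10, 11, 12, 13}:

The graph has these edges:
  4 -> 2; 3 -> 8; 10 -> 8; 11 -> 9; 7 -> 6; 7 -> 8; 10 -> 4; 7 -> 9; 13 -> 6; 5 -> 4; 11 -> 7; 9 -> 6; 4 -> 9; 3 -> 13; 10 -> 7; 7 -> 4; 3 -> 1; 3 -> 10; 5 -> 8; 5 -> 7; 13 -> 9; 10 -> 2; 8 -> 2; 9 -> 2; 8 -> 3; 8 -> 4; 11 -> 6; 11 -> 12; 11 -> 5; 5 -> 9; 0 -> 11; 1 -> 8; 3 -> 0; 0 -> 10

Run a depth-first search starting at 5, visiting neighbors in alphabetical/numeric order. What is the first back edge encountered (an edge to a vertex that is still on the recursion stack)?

DFS from 5 (visiting neighbors in alphabetical/numeric order); mark gray on enter, black on exit:
5 gray
  4 gray
    2 gray
    2 black
    9 gray
      9→2: 2 black — skip
      6 gray
      6 black
    9 black
  4 black
  7 gray
    7→4: 4 black — skip
    7→6: 6 black — skip
    8 gray
      8→2: 2 black — skip
      3 gray
        0 gray
          10 gray
            10→2: 2 black — skip
            10→4: 4 black — skip
            10→7: 7 is gray → back edge
First back edge: 10 → 7.

10->7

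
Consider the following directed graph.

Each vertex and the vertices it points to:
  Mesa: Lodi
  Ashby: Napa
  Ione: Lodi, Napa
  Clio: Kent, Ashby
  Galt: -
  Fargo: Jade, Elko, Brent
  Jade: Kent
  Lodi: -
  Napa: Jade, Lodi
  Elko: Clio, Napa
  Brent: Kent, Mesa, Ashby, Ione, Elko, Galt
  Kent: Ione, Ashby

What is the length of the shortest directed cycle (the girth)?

For each vertex v, BFS finds the shortest path from v back to v.
The shortest such closed walk is Ione → Napa → Jade → Kent → Ione, length 4.

4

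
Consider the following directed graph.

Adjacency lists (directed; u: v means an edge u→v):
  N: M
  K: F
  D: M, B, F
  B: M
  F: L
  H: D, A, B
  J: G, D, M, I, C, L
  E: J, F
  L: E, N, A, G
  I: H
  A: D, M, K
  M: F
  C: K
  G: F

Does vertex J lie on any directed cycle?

J is on a cycle iff J can reach itself via ≥1 edge.
J → L → E → J — yes.

Yes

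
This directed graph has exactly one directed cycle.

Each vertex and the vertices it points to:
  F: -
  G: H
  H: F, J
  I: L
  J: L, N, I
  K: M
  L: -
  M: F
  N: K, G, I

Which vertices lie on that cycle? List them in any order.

DFS with gray/black marking from J:
J gray
  L gray
  L black
  N gray
    K gray
      M gray
        F gray
        F black
      M black
    K black
    G gray
      H gray
        H→F: F black — skip
        H→J: J is gray → back edge
Back edge closes the cycle J → N → G → H → J; its vertices are {G, H, J, N}.

G, H, J, N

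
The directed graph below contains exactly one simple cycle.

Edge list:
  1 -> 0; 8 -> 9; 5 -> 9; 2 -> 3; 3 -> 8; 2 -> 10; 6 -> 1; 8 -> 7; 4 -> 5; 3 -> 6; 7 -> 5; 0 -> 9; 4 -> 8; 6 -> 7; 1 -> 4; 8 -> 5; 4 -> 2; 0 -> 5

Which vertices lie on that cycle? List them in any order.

1, 2, 3, 4, 6

DFS with gray/black marking from 1:
1 gray
  4 gray
    5 gray
      9 gray
      9 black
    5 black
    8 gray
      8→5: 5 black — skip
      7 gray
        7→5: 5 black — skip
      7 black
      8→9: 9 black — skip
    8 black
    2 gray
      3 gray
        6 gray
          6→1: 1 is gray → back edge
Back edge closes the cycle 1 → 4 → 2 → 3 → 6 → 1; its vertices are {1, 2, 3, 4, 6}.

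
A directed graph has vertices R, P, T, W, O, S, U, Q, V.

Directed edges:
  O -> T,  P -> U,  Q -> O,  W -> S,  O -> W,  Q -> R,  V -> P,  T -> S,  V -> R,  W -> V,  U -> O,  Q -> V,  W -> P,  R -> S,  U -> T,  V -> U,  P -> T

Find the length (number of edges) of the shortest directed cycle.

4

For each vertex v, BFS finds the shortest path from v back to v.
The shortest such closed walk is O → W → V → U → O, length 4.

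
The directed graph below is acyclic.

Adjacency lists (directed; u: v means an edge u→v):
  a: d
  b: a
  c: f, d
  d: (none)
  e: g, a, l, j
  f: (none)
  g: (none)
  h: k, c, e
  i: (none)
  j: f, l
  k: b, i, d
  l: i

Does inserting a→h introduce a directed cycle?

Adding a→h creates a cycle iff h can already reach a.
Path from h: h → e → a.
So h → … → a → h is a cycle.

Yes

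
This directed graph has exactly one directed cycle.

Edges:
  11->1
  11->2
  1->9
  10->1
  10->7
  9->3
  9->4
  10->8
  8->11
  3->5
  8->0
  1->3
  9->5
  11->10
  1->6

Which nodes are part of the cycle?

DFS with gray/black marking from 11:
11 gray
  1 gray
    6 gray
    6 black
    3 gray
      5 gray
      5 black
    3 black
    9 gray
      4 gray
      4 black
      9→3: 3 black — skip
      9→5: 5 black — skip
    9 black
  1 black
  10 gray
    8 gray
      0 gray
      0 black
      8→11: 11 is gray → back edge
Back edge closes the cycle 11 → 10 → 8 → 11; its vertices are {8, 10, 11}.

8, 10, 11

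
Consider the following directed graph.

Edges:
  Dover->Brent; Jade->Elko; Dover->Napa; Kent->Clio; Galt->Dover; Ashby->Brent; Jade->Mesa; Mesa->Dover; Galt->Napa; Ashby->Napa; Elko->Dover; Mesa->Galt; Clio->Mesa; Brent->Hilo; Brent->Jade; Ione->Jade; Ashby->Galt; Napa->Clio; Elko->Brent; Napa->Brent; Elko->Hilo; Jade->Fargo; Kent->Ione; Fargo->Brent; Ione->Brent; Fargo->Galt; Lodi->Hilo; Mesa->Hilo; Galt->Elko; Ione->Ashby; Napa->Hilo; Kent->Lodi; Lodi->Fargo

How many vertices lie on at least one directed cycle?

A vertex is on a directed cycle iff it belongs to a strongly connected component of size ≥ 2 (or has a self-loop).
The vertices on cycles are {Clio, Elko, Galt, Jade, Mesa, Napa, Brent, Dover, Fargo} — 9 in total.

9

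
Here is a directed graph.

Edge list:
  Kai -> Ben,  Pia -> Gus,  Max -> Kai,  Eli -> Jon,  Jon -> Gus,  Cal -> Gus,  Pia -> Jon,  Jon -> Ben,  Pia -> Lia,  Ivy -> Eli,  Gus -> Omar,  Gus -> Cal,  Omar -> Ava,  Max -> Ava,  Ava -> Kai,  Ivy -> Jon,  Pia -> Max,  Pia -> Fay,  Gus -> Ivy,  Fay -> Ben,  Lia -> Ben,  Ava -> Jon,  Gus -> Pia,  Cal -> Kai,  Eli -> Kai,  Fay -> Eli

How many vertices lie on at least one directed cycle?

10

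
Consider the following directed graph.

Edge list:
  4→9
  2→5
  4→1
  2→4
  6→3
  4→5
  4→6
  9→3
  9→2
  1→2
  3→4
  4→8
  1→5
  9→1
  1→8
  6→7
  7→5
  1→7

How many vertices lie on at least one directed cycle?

6

A vertex is on a directed cycle iff it belongs to a strongly connected component of size ≥ 2 (or has a self-loop).
The vertices on cycles are {1, 2, 3, 4, 6, 9} — 6 in total.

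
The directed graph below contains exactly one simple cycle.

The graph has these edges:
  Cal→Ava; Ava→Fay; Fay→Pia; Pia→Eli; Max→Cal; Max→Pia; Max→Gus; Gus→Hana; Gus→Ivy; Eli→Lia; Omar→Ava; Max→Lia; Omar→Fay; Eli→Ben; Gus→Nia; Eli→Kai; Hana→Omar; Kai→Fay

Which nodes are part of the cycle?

Eli, Fay, Kai, Pia

DFS with gray/black marking from Pia:
Pia gray
  Eli gray
    Lia gray
    Lia black
    Ben gray
    Ben black
    Kai gray
      Fay gray
        Fay→Pia: Pia is gray → back edge
Back edge closes the cycle Pia → Eli → Kai → Fay → Pia; its vertices are {Eli, Fay, Kai, Pia}.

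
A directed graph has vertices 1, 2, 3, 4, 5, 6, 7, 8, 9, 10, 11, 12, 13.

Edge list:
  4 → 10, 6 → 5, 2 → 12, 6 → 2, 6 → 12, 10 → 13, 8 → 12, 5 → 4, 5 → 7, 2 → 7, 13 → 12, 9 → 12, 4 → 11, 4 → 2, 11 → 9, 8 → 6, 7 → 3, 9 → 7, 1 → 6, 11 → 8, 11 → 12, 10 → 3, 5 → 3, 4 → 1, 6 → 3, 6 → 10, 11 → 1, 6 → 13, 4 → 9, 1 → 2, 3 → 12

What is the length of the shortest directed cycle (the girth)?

For each vertex v, BFS finds the shortest path from v back to v.
The shortest such closed walk is 4 → 1 → 6 → 5 → 4, length 4.

4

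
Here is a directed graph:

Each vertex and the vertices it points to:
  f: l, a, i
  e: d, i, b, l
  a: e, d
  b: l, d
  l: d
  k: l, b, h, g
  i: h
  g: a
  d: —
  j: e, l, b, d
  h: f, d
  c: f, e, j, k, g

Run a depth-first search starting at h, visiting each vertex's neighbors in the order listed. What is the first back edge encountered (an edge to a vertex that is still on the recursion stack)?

i→h

DFS from h (visiting each vertex's neighbors in the order listed); mark gray on enter, black on exit:
h gray
  f gray
    l gray
      d gray
      d black
    l black
    a gray
      e gray
        e→d: d black — skip
        i gray
          i→h: h is gray → back edge
First back edge: i → h.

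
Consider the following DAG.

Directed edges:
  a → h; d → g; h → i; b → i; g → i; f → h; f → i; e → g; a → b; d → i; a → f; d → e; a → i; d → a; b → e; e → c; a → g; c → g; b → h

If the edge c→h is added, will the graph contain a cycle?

No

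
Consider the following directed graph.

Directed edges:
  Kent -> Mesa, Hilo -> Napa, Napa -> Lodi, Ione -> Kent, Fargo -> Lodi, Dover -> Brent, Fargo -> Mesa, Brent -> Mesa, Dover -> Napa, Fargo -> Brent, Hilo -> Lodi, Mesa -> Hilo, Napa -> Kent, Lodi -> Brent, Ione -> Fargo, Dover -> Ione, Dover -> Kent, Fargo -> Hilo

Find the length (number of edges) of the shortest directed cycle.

4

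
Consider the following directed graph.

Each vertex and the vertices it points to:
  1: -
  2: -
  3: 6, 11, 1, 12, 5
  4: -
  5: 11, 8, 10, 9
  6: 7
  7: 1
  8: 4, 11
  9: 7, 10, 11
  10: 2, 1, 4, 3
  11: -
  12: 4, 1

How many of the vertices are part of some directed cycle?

4

A vertex is on a directed cycle iff it belongs to a strongly connected component of size ≥ 2 (or has a self-loop).
The vertices on cycles are {3, 5, 9, 10} — 4 in total.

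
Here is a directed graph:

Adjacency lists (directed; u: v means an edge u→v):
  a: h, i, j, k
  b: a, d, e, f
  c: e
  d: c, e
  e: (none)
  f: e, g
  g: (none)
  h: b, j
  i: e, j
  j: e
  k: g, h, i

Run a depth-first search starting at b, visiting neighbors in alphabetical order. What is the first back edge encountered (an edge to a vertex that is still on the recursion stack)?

h->b

DFS from b (visiting neighbors in alphabetical order); mark gray on enter, black on exit:
b gray
  a gray
    h gray
      h→b: b is gray → back edge
First back edge: h → b.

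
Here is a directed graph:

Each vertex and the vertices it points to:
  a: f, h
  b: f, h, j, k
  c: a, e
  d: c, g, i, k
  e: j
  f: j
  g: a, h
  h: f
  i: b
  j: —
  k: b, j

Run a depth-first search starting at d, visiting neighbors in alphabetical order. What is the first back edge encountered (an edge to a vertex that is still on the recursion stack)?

DFS from d (visiting neighbors in alphabetical order); mark gray on enter, black on exit:
d gray
  c gray
    a gray
      f gray
        j gray
        j black
      f black
      h gray
        h→f: f black — skip
      h black
    a black
    e gray
      e→j: j black — skip
    e black
  c black
  g gray
    g→a: a black — skip
    g→h: h black — skip
  g black
  i gray
    b gray
      b→f: f black — skip
      b→h: h black — skip
      b→j: j black — skip
      k gray
        k→b: b is gray → back edge
First back edge: k → b.

k->b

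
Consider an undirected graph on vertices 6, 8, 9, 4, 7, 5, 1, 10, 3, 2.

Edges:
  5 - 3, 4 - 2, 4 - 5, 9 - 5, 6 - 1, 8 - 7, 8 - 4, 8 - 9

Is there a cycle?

Yes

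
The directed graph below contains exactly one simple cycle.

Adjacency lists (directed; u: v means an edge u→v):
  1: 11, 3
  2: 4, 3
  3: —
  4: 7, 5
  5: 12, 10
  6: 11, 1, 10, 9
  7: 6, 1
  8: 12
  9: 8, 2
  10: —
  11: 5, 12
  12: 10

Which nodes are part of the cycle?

DFS with gray/black marking from 4:
4 gray
  7 gray
    6 gray
      11 gray
        5 gray
          12 gray
            10 gray
            10 black
          12 black
          5→10: 10 black — skip
        5 black
        11→12: 12 black — skip
      11 black
      1 gray
        1→11: 11 black — skip
        3 gray
        3 black
      1 black
      6→10: 10 black — skip
      9 gray
        8 gray
          8→12: 12 black — skip
        8 black
        2 gray
          2→4: 4 is gray → back edge
Back edge closes the cycle 4 → 7 → 6 → 9 → 2 → 4; its vertices are {2, 4, 6, 7, 9}.

2, 4, 6, 7, 9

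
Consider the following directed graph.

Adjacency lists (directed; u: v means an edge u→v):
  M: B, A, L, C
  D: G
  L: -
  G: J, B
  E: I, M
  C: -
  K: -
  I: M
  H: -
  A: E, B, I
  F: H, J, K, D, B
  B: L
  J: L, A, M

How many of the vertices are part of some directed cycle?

A vertex is on a directed cycle iff it belongs to a strongly connected component of size ≥ 2 (or has a self-loop).
The vertices on cycles are {A, E, I, M} — 4 in total.

4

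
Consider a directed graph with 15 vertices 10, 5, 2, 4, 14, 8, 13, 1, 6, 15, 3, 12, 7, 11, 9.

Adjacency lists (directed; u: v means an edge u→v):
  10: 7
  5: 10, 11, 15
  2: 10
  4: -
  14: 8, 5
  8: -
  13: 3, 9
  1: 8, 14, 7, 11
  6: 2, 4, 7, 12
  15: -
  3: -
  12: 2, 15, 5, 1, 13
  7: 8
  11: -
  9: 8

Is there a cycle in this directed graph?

DFS with white/gray/black marking, starting from 12:
12 gray
  2 gray
    10 gray
      7 gray
        8 gray
        8 black
      7 black
    10 black
  2 black
  15 gray
  15 black
  5 gray
    5→10: 10 black — skip
    11 gray
    11 black
    5→15: 15 black — skip
  5 black
  1 gray
    1→8: 8 black — skip
    14 gray
      14→8: 8 black — skip
      14→5: 5 black — skip
    14 black
    1→7: 7 black — skip
    1→11: 11 black — skip
  1 black
  13 gray
    3 gray
    3 black
    9 gray
      9→8: 8 black — skip
    9 black
  13 black
12 black
4 gray
4 black
6 gray
  6→2: 2 black — skip
  6→4: 4 black — skip
  6→7: 7 black — skip
  6→12: 12 black — skip
6 black
Every edge goes to a white or black vertex — no back edge, so the graph is acyclic.

No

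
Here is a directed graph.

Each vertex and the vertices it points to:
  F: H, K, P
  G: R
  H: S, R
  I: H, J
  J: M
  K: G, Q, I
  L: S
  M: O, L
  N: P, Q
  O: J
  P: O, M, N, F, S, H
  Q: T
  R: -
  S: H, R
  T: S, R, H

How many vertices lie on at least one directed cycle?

8

A vertex is on a directed cycle iff it belongs to a strongly connected component of size ≥ 2 (or has a self-loop).
The vertices on cycles are {F, H, J, M, N, O, P, S} — 8 in total.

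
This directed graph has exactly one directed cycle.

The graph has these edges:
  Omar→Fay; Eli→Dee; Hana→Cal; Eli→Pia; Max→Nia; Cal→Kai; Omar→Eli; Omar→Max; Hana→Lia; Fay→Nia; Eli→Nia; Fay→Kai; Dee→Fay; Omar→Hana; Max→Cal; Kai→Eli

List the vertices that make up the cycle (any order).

DFS with gray/black marking from Eli:
Eli gray
  Dee gray
    Fay gray
      Nia gray
      Nia black
      Kai gray
        Kai→Eli: Eli is gray → back edge
Back edge closes the cycle Eli → Dee → Fay → Kai → Eli; its vertices are {Dee, Eli, Fay, Kai}.

Dee, Eli, Fay, Kai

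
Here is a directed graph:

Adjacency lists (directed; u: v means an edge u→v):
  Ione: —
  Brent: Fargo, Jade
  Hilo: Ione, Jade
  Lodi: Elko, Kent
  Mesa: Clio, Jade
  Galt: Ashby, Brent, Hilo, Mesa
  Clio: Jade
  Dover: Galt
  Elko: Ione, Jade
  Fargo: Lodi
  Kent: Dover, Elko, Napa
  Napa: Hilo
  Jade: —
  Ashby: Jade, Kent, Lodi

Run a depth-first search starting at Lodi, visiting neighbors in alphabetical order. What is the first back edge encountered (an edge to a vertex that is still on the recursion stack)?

Ashby->Kent

DFS from Lodi (visiting neighbors in alphabetical order); mark gray on enter, black on exit:
Lodi gray
  Elko gray
    Ione gray
    Ione black
    Jade gray
    Jade black
  Elko black
  Kent gray
    Dover gray
      Galt gray
        Ashby gray
          Ashby→Jade: Jade black — skip
          Ashby→Kent: Kent is gray → back edge
First back edge: Ashby → Kent.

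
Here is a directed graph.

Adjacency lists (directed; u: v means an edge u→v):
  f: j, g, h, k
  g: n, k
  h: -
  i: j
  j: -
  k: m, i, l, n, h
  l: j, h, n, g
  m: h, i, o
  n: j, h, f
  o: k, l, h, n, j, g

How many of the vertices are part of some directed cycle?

A vertex is on a directed cycle iff it belongs to a strongly connected component of size ≥ 2 (or has a self-loop).
The vertices on cycles are {f, g, k, l, m, n, o} — 7 in total.

7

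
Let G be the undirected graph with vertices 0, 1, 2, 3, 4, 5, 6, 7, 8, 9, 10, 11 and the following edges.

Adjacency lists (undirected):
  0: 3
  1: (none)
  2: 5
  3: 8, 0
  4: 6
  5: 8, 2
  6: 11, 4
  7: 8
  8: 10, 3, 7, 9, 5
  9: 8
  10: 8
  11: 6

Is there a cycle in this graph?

DFS, tracking each vertex's parent; an edge to a visited non-parent vertex closes a cycle.
Start from 4:
visit 4 (parent –)
  visit 6 (parent 4)
    visit 11 (parent 6)
      11–6: parent, skip
    6–4: parent, skip
visit 0 (parent –)
  visit 3 (parent 0)
    visit 8 (parent 3)
      visit 10 (parent 8)
        10–8: parent, skip
      8–3: parent, skip
      visit 7 (parent 8)
        7–8: parent, skip
      visit 9 (parent 8)
        9–8: parent, skip
      visit 5 (parent 8)
        5–8: parent, skip
        visit 2 (parent 5)
          2–5: parent, skip
    3–0: parent, skip
visit 1 (parent –)
No non-parent visited neighbor found — the graph is a forest.

No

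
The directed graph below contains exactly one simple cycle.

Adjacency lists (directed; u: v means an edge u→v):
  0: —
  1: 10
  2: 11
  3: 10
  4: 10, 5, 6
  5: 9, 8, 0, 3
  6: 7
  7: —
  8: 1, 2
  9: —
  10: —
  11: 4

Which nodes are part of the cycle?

DFS with gray/black marking from 4:
4 gray
  10 gray
  10 black
  5 gray
    9 gray
    9 black
    8 gray
      1 gray
        1→10: 10 black — skip
      1 black
      2 gray
        11 gray
          11→4: 4 is gray → back edge
Back edge closes the cycle 4 → 5 → 8 → 2 → 11 → 4; its vertices are {2, 4, 5, 8, 11}.

2, 4, 5, 8, 11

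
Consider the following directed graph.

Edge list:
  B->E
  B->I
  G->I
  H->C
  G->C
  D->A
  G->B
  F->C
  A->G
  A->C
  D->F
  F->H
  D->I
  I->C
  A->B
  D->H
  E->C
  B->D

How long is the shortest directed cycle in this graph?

3

For each vertex v, BFS finds the shortest path from v back to v.
The shortest such closed walk is B → D → A → B, length 3.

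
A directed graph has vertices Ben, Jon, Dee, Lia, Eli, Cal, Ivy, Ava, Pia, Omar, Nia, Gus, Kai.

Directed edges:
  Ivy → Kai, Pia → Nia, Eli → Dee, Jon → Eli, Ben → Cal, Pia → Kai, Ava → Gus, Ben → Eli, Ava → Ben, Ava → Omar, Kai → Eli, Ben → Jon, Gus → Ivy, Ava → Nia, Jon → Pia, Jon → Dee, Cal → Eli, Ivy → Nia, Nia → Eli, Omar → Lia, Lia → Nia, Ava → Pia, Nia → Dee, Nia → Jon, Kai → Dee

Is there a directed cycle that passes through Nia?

Yes

Nia is on a cycle iff Nia can reach itself via ≥1 edge.
Nia → Jon → Pia → Nia — yes.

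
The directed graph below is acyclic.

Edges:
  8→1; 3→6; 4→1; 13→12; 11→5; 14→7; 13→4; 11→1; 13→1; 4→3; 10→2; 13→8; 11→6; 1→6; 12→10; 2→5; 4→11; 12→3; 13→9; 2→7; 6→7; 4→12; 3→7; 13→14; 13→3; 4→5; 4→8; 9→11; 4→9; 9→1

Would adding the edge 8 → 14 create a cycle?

Adding 8→14 creates a cycle iff 14 can already reach 8.
Explore from 14: no path reaches 8. The graph stays acyclic.

No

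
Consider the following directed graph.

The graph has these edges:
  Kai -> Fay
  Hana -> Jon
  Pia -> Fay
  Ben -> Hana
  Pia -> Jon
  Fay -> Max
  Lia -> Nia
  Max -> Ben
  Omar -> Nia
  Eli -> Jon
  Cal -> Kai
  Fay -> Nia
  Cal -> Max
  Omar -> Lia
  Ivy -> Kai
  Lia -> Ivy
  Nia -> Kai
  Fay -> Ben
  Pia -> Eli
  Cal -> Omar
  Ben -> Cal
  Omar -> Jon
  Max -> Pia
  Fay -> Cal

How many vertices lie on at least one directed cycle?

10

A vertex is on a directed cycle iff it belongs to a strongly connected component of size ≥ 2 (or has a self-loop).
The vertices on cycles are {Ben, Cal, Fay, Ivy, Kai, Lia, Max, Nia, Pia, Omar} — 10 in total.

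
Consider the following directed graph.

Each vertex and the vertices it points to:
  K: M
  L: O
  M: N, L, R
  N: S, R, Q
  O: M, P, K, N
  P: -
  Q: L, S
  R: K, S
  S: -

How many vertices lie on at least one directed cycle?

7

A vertex is on a directed cycle iff it belongs to a strongly connected component of size ≥ 2 (or has a self-loop).
The vertices on cycles are {K, L, M, N, O, Q, R} — 7 in total.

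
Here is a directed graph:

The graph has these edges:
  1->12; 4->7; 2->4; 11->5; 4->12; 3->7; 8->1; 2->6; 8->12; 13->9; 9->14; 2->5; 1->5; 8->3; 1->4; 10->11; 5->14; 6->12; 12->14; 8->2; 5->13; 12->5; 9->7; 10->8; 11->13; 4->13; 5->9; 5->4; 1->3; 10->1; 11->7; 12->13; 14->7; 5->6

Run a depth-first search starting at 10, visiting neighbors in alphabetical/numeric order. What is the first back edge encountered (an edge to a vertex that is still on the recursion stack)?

5->4

DFS from 10 (visiting neighbors in alphabetical/numeric order); mark gray on enter, black on exit:
10 gray
  1 gray
    3 gray
      7 gray
      7 black
    3 black
    4 gray
      4→7: 7 black — skip
      12 gray
        5 gray
          5→4: 4 is gray → back edge
First back edge: 5 → 4.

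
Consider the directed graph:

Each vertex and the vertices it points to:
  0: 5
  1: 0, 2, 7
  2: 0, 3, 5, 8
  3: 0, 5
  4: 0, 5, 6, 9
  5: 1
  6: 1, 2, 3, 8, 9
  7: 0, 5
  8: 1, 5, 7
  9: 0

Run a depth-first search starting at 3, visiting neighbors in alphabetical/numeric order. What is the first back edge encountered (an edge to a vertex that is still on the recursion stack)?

DFS from 3 (visiting neighbors in alphabetical/numeric order); mark gray on enter, black on exit:
3 gray
  0 gray
    5 gray
      1 gray
        1→0: 0 is gray → back edge
First back edge: 1 → 0.

1→0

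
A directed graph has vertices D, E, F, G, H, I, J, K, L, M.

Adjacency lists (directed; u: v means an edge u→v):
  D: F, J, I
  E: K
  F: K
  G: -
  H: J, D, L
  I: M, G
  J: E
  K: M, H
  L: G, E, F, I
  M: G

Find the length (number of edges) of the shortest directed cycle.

For each vertex v, BFS finds the shortest path from v back to v.
The shortest such closed walk is H → L → F → K → H, length 4.

4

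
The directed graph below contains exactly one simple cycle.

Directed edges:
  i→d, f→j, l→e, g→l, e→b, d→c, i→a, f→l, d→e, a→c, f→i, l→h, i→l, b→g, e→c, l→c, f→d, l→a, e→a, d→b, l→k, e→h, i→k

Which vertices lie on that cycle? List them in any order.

b, e, g, l

DFS with gray/black marking from b:
b gray
  g gray
    l gray
      e gray
        h gray
        h black
        e→b: b is gray → back edge
Back edge closes the cycle b → g → l → e → b; its vertices are {b, e, g, l}.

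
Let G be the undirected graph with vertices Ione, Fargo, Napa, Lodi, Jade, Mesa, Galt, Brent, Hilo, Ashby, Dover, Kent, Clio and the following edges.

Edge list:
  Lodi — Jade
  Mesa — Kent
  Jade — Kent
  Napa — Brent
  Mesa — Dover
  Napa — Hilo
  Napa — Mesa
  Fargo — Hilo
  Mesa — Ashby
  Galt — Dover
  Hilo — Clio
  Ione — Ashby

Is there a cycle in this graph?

No

DFS, tracking each vertex's parent; an edge to a visited non-parent vertex closes a cycle.
Start from Hilo:
visit Hilo (parent –)
  visit Clio (parent Hilo)
    Clio–Hilo: parent, skip
  visit Napa (parent Hilo)
    visit Mesa (parent Napa)
      Mesa–Napa: parent, skip
      visit Ashby (parent Mesa)
        Ashby–Mesa: parent, skip
        visit Ione (parent Ashby)
          Ione–Ashby: parent, skip
      visit Kent (parent Mesa)
        Kent–Mesa: parent, skip
        visit Jade (parent Kent)
          Jade–Kent: parent, skip
          visit Lodi (parent Jade)
            Lodi–Jade: parent, skip
      visit Dover (parent Mesa)
        Dover–Mesa: parent, skip
        visit Galt (parent Dover)
          Galt–Dover: parent, skip
    visit Brent (parent Napa)
      Brent–Napa: parent, skip
    Napa–Hilo: parent, skip
  visit Fargo (parent Hilo)
    Fargo–Hilo: parent, skip
No non-parent visited neighbor found — the graph is a forest.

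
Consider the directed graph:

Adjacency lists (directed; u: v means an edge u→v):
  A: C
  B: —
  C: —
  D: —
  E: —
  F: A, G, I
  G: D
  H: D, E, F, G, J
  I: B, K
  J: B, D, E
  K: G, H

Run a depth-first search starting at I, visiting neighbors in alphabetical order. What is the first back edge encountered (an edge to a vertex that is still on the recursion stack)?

F->I

DFS from I (visiting neighbors in alphabetical order); mark gray on enter, black on exit:
I gray
  B gray
  B black
  K gray
    G gray
      D gray
      D black
    G black
    H gray
      H→D: D black — skip
      E gray
      E black
      F gray
        A gray
          C gray
          C black
        A black
        F→G: G black — skip
        F→I: I is gray → back edge
First back edge: F → I.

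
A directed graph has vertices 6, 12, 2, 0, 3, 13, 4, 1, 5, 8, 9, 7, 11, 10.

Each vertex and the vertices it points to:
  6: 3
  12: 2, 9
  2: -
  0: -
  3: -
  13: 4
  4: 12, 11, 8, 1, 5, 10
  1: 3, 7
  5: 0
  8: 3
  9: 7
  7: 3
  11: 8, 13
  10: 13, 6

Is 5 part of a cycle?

No

5 lies on a cycle iff there is a path from 5 back to itself.
Exploring from 5, it never reaches itself; equivalently, its strongly connected component is a singleton.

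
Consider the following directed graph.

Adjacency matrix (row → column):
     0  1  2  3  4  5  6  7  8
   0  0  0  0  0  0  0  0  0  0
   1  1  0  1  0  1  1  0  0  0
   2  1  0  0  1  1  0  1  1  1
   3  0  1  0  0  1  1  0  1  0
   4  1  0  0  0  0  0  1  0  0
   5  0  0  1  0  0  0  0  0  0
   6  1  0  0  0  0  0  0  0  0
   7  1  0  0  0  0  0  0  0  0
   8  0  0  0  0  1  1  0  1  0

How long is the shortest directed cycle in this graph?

3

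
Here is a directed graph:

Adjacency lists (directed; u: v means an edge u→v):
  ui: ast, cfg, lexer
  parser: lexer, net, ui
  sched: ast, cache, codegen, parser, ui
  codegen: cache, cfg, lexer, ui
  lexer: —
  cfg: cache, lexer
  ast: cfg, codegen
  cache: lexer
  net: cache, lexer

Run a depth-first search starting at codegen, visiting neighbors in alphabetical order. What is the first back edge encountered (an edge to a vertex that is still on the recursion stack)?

DFS from codegen (visiting neighbors in alphabetical order); mark gray on enter, black on exit:
codegen gray
  cache gray
    lexer gray
    lexer black
  cache black
  cfg gray
    cfg→cache: cache black — skip
    cfg→lexer: lexer black — skip
  cfg black
  codegen→lexer: lexer black — skip
  ui gray
    ast gray
      ast→cfg: cfg black — skip
      ast→codegen: codegen is gray → back edge
First back edge: ast → codegen.

ast->codegen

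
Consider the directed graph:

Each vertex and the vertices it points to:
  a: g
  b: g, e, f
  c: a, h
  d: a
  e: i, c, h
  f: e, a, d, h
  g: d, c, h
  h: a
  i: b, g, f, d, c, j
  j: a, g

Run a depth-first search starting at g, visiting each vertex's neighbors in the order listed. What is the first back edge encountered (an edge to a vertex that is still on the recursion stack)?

a→g

DFS from g (visiting each vertex's neighbors in the order listed); mark gray on enter, black on exit:
g gray
  d gray
    a gray
      a→g: g is gray → back edge
First back edge: a → g.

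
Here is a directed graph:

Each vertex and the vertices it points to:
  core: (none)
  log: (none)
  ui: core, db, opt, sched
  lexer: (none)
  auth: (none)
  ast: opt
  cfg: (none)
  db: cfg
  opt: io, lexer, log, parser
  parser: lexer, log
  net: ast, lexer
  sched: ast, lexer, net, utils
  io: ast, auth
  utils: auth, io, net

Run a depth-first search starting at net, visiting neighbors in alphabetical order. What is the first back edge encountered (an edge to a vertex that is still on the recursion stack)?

io->ast

DFS from net (visiting neighbors in alphabetical order); mark gray on enter, black on exit:
net gray
  ast gray
    opt gray
      io gray
        io→ast: ast is gray → back edge
First back edge: io → ast.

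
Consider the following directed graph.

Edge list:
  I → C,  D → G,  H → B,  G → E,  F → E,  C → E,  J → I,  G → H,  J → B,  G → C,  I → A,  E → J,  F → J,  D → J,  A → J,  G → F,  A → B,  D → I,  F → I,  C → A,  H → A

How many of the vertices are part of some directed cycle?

5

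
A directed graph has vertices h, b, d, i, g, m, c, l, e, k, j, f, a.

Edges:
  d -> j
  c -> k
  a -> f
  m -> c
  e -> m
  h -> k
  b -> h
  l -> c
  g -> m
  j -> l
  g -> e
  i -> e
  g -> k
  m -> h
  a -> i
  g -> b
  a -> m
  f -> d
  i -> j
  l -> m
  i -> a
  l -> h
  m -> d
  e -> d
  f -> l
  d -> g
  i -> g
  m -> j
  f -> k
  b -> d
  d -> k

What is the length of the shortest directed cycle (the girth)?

For each vertex v, BFS finds the shortest path from v back to v.
The shortest such closed walk is a → i → a, length 2.

2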